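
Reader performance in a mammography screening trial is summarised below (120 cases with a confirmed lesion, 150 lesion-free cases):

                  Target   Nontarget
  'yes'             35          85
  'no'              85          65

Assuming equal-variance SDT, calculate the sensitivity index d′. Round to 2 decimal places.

d′ = -0.72

H = 35/120 = 0.2917
FA = 85/150 = 0.5667
z(H) = z(0.2917) = -0.5484
z(FA) = z(0.5667) = 0.1680
d' = z(H) − z(FA) = -0.5484 − 0.1680 = -0.7164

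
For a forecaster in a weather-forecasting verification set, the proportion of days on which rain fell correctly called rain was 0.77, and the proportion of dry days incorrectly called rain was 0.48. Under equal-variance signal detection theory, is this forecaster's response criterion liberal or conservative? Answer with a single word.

liberal

z(H) = 0.739, z(FA) = -0.050
c = −½·(z(H) + z(FA)) = -0.3445
c < 0 → liberal criterion (biased toward responding “yes”).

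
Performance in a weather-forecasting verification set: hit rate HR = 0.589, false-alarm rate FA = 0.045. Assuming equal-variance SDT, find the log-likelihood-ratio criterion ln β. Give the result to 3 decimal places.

ln β = 1.412

Φ⁻¹(H) = 0.2250
Φ⁻¹(FA) = -1.6954
ln β = −½·[z(H)² − z(FA)²] = −0.5 × (0.0506 − 2.8744) = 1.4119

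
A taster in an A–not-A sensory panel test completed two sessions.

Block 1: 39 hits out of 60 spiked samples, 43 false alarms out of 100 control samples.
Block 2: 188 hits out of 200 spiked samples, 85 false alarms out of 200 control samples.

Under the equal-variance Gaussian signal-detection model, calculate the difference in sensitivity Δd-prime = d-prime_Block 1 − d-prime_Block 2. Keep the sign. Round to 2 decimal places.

Δd-prime = -1.18

Block 1: z(0.6500) = 0.385, z(0.4300) = -0.176, d' = 0.561
Block 2: z(0.9400) = 1.555, z(0.4250) = -0.189, d' = 1.744
Δd' = d'_Block 1 − d'_Block 2 = 0.561 − 1.744 = -1.183
Block 2 has the higher sensitivity.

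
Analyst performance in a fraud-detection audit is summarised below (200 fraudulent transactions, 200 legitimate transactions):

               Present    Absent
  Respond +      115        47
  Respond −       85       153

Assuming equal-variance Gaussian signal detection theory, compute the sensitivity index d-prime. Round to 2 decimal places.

H = 115/200 = 0.5750
FA = 47/200 = 0.2350
z(0.5750) = 0.189, z(0.2350) = -0.722
d' = z(H) − z(FA) = 0.189 − (-0.722) = 0.911

d-prime = 0.91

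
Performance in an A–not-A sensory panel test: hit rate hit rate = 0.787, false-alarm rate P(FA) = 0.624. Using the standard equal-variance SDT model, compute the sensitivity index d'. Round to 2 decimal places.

z(H) = z(0.787) = 0.796
z(FA) = z(0.624) = 0.316
d' = z(H) − z(FA) = 0.796 − 0.316 = 0.480

d' = 0.48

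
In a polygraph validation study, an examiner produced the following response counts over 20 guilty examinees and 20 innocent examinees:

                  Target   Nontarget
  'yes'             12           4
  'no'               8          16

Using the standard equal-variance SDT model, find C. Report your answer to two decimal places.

C = 0.29

H = 12/20 = 0.6000
FA = 4/20 = 0.2000
z(0.6000) = 0.2533, z(0.2000) = -0.8416
c = −½·[z(H) + z(FA)] = −0.5 × (0.2533 + (-0.8416)) = 0.29415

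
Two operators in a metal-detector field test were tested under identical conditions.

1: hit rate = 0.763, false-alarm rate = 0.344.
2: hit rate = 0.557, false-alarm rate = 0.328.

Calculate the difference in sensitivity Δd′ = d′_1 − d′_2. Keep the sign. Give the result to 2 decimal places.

1: z(0.763) = 0.716, z(0.344) = -0.402, d' = 1.118
2: z(0.557) = 0.143, z(0.328) = -0.445, d' = 0.588
Δd' = d'_1 − d'_2 = 1.118 − 0.588 = 0.530
1 has the higher sensitivity.

Δd′ = 0.53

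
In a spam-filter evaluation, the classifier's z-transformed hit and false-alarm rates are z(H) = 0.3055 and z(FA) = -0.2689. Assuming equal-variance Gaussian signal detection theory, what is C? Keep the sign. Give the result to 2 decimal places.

c = −½·[z(H) + z(FA)] = −½·(0.3055 + (-0.2689)) = -0.0183
c < 0: the classifier has a liberal response bias.

C = -0.02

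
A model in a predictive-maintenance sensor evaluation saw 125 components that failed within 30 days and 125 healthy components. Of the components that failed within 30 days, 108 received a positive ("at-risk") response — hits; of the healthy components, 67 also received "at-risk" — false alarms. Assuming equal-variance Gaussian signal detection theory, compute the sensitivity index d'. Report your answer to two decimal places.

H = 108/125 = 0.8640
FA = 67/125 = 0.5360
z(H) = z(0.8640) = 1.098
z(FA) = z(0.5360) = 0.090
d' = z(H) − z(FA) = 1.098 − 0.090 = 1.008

d' = 1.01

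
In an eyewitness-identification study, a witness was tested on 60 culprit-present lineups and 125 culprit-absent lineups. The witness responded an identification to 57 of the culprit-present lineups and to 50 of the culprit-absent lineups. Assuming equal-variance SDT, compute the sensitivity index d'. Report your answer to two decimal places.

d' = 1.90

H = 57/60 = 0.9500
FA = 50/125 = 0.4000
z(0.9500) = 1.645, z(0.4000) = -0.253
d' = z(H) − z(FA) = 1.645 − (-0.253) = 1.898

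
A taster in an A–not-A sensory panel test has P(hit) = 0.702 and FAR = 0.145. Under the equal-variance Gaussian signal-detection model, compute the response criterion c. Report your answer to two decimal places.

Φ⁻¹(H) = Φ⁻¹(0.702) = 0.530
Φ⁻¹(FA) = Φ⁻¹(0.145) = -1.058
c = −½·[z(H) + z(FA)] = −0.5 × (0.530 + (-1.058)) = 0.264

c = 0.26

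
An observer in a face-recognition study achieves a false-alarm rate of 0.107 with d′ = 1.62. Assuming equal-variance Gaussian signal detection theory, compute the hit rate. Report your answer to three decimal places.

z(false-alarm rate) = z(0.107) = -1.2426
z(H) = z(FA) + d' = -1.2426 + 1.62 = 0.3774
hit rate = Φ(0.3774) = 0.6471

hit rate = 0.647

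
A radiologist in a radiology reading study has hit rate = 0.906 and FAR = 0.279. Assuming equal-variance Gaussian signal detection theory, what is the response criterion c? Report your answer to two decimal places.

z(0.906) = 1.3165, z(0.279) = -0.5858
c = −½·[z(H) + z(FA)] = −0.5 × (1.3165 + (-0.5858)) = -0.36535

c = -0.37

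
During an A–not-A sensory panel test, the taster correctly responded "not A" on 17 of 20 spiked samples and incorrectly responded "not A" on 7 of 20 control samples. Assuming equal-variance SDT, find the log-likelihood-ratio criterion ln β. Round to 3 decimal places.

H = 17/20 = 0.8500
FA = 7/20 = 0.3500
z(0.8500) = 1.0364, z(0.3500) = -0.3853
ln β = −½·[z(H)² − z(FA)²] = −0.5 × (1.0741 − 0.1485) = -0.4628

ln β = -0.463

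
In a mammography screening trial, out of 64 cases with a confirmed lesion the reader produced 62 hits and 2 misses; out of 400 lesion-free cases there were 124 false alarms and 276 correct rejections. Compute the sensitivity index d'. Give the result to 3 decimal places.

H = 62/64 = 0.9688
FA = 124/400 = 0.3100
z(0.9688) = 1.8634, z(0.3100) = -0.4959
d' = z(H) − z(FA) = 1.8634 − (-0.4959) = 2.3593

d' = 2.359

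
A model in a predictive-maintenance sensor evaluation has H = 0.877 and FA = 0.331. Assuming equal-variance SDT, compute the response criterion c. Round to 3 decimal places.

c = -0.361

z(H) = 1.1601
z(FA) = -0.4372
c = −½·[z(H) + z(FA)] = −0.5 × (1.1601 + (-0.4372)) = -0.36145
c < 0: the model has a liberal response bias.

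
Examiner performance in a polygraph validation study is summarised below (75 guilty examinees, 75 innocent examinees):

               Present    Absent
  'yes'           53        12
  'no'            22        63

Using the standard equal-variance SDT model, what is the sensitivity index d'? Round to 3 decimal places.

H = 53/75 = 0.7067
FA = 12/75 = 0.1600
z(H) = 0.5438
z(FA) = -0.9945
d' = z(H) − z(FA) = 0.5438 − (-0.9945) = 1.5383

d' = 1.538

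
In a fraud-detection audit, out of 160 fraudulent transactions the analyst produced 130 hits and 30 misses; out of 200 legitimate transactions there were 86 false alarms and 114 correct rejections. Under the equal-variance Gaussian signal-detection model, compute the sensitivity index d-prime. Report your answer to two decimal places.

H = 130/160 = 0.8125
FA = 86/200 = 0.4300
z(0.8125) = 0.8871, z(0.4300) = -0.1764
d' = z(H) − z(FA) = 0.8871 − (-0.1764) = 1.0635

d-prime = 1.06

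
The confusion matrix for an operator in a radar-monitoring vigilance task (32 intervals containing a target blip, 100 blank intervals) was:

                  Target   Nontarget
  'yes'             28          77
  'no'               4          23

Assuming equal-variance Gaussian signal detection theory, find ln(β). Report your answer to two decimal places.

ln β = -0.39

H = 28/32 = 0.8750
FA = 77/100 = 0.7700
z(H) = 1.150
z(FA) = 0.739
ln β = −½·[z(H)² − z(FA)²] = −0.5 × (1.323 − 0.546) = -0.3885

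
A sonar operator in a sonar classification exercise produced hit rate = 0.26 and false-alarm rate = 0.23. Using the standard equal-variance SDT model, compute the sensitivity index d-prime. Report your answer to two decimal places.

d-prime = 0.10

z(H) = -0.6433
z(FA) = -0.7388
d' = z(H) − z(FA) = -0.6433 − (-0.7388) = 0.0955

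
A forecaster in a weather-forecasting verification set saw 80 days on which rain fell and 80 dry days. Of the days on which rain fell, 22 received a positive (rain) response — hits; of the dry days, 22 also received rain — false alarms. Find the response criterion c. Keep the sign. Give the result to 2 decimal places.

H = 22/80 = 0.2750
FA = 22/80 = 0.2750
z(0.2750) = -0.598, z(0.2750) = -0.598
c = −½·[z(H) + z(FA)] = −0.5 × (-0.598 + (-0.598)) = 0.598

c = 0.60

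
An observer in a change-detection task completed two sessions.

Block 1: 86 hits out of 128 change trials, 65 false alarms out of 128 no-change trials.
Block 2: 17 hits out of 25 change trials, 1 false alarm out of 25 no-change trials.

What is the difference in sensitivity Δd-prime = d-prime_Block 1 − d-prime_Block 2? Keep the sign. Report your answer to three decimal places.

Δd-prime = -1.793

Block 1: z(0.6719) = 0.4452, z(0.5078) = 0.0196, d' = 0.4256
Block 2: z(0.6800) = 0.4677, z(0.0400) = -1.7507, d' = 2.2184
Δd' = d'_Block 1 − d'_Block 2 = 0.4256 − 2.2184 = -1.7928
Block 2 has the higher sensitivity.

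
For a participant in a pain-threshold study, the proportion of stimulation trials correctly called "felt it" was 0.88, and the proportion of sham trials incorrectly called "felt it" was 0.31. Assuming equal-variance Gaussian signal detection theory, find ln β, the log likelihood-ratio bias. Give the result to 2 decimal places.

ln β = -0.57

z(0.88) = 1.175, z(0.31) = -0.496
ln β = −½·[z(H)² − z(FA)²] = −0.5 × (1.381 − 0.246) = -0.5675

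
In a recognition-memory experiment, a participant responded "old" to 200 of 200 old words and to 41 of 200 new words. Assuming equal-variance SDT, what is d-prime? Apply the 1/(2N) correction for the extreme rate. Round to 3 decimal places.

d-prime = 3.631

The hit rate is 200/200 = 1, so apply the 1/(2N) correction: H → 1 − 1/(2·200) = 0.99750.
z(H) = z(0.99750) = 2.8070
z(FA) = z(0.20500) = -0.8239
d' = 2.8070 − (-0.8239) = 3.6309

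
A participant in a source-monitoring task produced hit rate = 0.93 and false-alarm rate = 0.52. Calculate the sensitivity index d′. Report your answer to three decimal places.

d′ = 1.426

z(0.93) = 1.4758, z(0.52) = 0.0502
d' = z(H) − z(FA) = 1.4758 − 0.0502 = 1.4256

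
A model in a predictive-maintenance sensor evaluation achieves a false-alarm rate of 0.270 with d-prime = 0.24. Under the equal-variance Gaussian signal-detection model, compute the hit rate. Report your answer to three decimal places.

z(false-alarm rate) = z(0.270) = -0.6128
z(H) = z(FA) + d' = -0.6128 + 0.24 = -0.3728
hit rate = Φ(-0.3728) = 0.3546

hit rate = 0.355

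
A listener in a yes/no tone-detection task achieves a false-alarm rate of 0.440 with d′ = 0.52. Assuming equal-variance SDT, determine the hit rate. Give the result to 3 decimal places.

z(false-alarm rate) = z(0.440) = -0.1510
z(H) = z(FA) + d' = -0.1510 + 0.52 = 0.3690
hit rate = Φ(0.3690) = 0.6439

hit rate = 0.644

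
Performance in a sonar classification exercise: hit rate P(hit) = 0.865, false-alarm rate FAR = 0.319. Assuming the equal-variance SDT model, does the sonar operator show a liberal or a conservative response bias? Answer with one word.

liberal

z(H) = 1.103, z(FA) = -0.470
c = −½·(z(H) + z(FA)) = -0.3165
c < 0 → liberal criterion (biased toward responding “yes”).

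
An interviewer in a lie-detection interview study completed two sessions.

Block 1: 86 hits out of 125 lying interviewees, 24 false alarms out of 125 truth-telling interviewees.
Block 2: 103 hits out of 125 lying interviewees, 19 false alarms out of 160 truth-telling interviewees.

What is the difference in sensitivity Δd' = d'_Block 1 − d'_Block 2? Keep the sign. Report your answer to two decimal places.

Δd' = -0.75

Block 1: z(0.6880) = 0.490, z(0.1920) = -0.871, d' = 1.361
Block 2: z(0.8240) = 0.931, z(0.1187) = -1.182, d' = 2.113
Δd' = d'_Block 1 − d'_Block 2 = 1.361 − 2.113 = -0.752
Block 2 has the higher sensitivity.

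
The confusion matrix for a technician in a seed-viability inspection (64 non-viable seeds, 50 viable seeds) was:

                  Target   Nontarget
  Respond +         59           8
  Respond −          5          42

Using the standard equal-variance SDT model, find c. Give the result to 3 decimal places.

H = 59/64 = 0.9219
FA = 8/50 = 0.1600
z(H) = z(0.9219) = 1.4180
z(FA) = z(0.1600) = -0.9945
c = −½·[z(H) + z(FA)] = −0.5 × (1.4180 + (-0.9945)) = -0.21175

c = -0.212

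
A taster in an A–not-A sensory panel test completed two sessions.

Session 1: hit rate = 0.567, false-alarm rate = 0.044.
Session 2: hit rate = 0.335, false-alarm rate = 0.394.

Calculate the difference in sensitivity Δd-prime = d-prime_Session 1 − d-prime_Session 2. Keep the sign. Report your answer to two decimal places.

Δd-prime = 2.03

Session 1: z(0.567) = 0.169, z(0.044) = -1.706, d' = 1.875
Session 2: z(0.335) = -0.426, z(0.394) = -0.269, d' = -0.157
Δd' = d'_Session 1 − d'_Session 2 = 1.875 − (-0.157) = 2.032
Session 1 has the higher sensitivity.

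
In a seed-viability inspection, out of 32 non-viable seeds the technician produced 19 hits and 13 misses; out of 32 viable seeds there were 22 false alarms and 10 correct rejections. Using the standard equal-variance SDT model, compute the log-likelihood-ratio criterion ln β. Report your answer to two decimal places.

H = 19/32 = 0.5938
FA = 22/32 = 0.6875
z(H) = z(0.5938) = 0.237
z(FA) = z(0.6875) = 0.489
ln β = −½·[z(H)² − z(FA)²] = −0.5 × (0.056 − 0.239) = 0.0915

ln β = 0.09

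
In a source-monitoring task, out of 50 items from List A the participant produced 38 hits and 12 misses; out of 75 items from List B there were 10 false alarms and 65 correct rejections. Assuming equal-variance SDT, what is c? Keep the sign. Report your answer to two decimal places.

c = 0.20

H = 38/50 = 0.7600
FA = 10/75 = 0.1333
z(0.7600) = 0.7063, z(0.1333) = -1.1109
c = −½·[z(H) + z(FA)] = −0.5 × (0.7063 + (-1.1109)) = 0.2023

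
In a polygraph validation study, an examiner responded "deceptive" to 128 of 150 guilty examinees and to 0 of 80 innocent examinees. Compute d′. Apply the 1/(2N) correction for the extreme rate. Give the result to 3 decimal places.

d′ = 3.549

The false-alarm rate is 0/80 = 0, so apply the 1/(2N) correction: FA → 1/(2·80) = 0.00625.
z(H) = z(0.85333) = 1.0508
z(FA) = z(0.00625) = -2.4977
d' = 1.0508 − (-2.4977) = 3.5485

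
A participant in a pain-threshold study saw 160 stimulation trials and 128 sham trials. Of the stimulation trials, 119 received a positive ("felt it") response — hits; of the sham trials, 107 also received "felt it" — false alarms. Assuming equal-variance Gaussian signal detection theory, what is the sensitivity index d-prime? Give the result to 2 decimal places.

H = 119/160 = 0.7438
FA = 107/128 = 0.8359
Φ⁻¹(H) = Φ⁻¹(0.7438) = 0.655
Φ⁻¹(FA) = Φ⁻¹(0.8359) = 0.978
d' = z(H) − z(FA) = 0.655 − 0.978 = -0.323

d-prime = -0.32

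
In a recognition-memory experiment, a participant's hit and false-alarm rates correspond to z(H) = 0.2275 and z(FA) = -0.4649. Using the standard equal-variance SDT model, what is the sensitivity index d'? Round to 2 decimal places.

d' = z(H) − z(FA) = 0.2275 − (-0.4649) = 0.6924

d' = 0.69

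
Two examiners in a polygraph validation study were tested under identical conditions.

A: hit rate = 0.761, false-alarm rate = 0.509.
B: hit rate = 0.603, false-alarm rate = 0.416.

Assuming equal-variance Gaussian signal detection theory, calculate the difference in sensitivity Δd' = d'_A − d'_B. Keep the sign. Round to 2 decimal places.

A: z(0.761) = 0.710, z(0.509) = 0.023, d' = 0.687
B: z(0.603) = 0.261, z(0.416) = -0.212, d' = 0.473
Δd' = d'_A − d'_B = 0.687 − 0.473 = 0.214
A has the higher sensitivity.

Δd' = 0.21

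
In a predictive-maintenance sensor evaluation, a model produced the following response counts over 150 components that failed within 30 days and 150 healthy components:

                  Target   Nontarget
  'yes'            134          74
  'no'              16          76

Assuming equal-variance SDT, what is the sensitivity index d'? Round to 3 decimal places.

H = 134/150 = 0.8933
FA = 74/150 = 0.4933
z(H) = z(0.8933) = 1.2443
z(FA) = z(0.4933) = -0.0168
d' = z(H) − z(FA) = 1.2443 − (-0.0168) = 1.2611

d' = 1.261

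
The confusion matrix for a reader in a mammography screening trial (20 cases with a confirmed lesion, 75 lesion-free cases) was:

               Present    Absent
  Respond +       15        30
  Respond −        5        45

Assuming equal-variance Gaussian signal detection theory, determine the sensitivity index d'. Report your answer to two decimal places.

d' = 0.93

H = 15/20 = 0.7500
FA = 30/75 = 0.4000
Φ⁻¹(0.7500) = 0.6745, Φ⁻¹(0.4000) = -0.2533
d' = z(H) − z(FA) = 0.6745 − (-0.2533) = 0.9278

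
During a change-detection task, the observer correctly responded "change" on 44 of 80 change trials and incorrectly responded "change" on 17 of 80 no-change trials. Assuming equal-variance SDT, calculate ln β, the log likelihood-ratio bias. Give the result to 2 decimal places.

ln β = 0.31

H = 44/80 = 0.5500
FA = 17/80 = 0.2125
z(H) = z(0.5500) = 0.126
z(FA) = z(0.2125) = -0.798
ln β = −½·[z(H)² − z(FA)²] = −0.5 × (0.016 − 0.637) = 0.3105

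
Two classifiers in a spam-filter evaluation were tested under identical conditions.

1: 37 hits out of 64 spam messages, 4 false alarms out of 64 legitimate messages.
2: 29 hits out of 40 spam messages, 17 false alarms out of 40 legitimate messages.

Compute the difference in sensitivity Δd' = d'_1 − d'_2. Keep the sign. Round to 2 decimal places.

1: z(0.5781) = 0.197, z(0.0625) = -1.534, d' = 1.731
2: z(0.7250) = 0.598, z(0.4250) = -0.189, d' = 0.787
Δd' = d'_1 − d'_2 = 1.731 − 0.787 = 0.944
1 has the higher sensitivity.

Δd' = 0.94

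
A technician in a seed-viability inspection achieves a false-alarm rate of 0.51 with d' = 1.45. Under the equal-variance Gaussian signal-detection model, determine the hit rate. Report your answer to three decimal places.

hit rate = 0.930

z(false-alarm rate) = z(0.51) = 0.0251
z(H) = z(FA) + d' = 0.0251 + 1.45 = 1.4751
hit rate = Φ(1.4751) = 0.9299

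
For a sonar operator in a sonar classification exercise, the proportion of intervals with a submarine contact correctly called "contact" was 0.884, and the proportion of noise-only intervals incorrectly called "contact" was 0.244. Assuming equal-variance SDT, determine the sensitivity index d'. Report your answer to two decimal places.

d' = 1.89

Φ⁻¹(0.884) = 1.1952, Φ⁻¹(0.244) = -0.6935
d' = z(H) − z(FA) = 1.1952 − (-0.6935) = 1.8887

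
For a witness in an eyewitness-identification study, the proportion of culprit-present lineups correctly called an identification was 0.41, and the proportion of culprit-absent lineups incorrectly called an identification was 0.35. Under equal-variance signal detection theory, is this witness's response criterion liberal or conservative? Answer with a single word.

conservative

z(H) = -0.228, z(FA) = -0.385
c = −½·(z(H) + z(FA)) = 0.3065
c > 0 → conservative criterion (biased toward responding “no”).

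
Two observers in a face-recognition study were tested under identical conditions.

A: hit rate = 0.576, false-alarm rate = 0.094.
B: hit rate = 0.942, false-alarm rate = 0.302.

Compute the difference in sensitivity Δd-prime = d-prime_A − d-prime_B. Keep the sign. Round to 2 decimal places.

Δd-prime = -0.58

A: z(0.576) = 0.192, z(0.094) = -1.317, d' = 1.509
B: z(0.942) = 1.572, z(0.302) = -0.519, d' = 2.091
Δd' = d'_A − d'_B = 1.509 − 2.091 = -0.582
B has the higher sensitivity.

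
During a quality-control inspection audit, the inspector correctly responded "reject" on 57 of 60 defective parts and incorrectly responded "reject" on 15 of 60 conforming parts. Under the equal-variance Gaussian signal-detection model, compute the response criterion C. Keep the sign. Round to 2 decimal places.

C = -0.49

H = 57/60 = 0.9500
FA = 15/60 = 0.2500
z(H) = 1.6449
z(FA) = -0.6745
c = −½·[z(H) + z(FA)] = −0.5 × (1.6449 + (-0.6745)) = -0.4852
c < 0: the inspector has a liberal response bias.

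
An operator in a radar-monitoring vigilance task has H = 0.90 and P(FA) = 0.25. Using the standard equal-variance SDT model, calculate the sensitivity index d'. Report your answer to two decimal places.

d' = 1.96

z(H) = z(0.90) = 1.2816
z(FA) = z(0.25) = -0.6745
d' = z(H) − z(FA) = 1.2816 − (-0.6745) = 1.9561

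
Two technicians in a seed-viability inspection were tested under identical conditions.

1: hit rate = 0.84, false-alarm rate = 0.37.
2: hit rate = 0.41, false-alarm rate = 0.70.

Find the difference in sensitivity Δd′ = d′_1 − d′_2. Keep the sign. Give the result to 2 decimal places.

Δd′ = 2.08

1: z(0.84) = 0.994, z(0.37) = -0.332, d' = 1.326
2: z(0.41) = -0.228, z(0.70) = 0.524, d' = -0.752
Δd' = d'_1 − d'_2 = 1.326 − (-0.752) = 2.078
1 has the higher sensitivity.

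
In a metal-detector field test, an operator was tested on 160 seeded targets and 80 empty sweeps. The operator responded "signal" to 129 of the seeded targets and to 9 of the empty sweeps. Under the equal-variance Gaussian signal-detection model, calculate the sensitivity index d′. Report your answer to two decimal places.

H = 129/160 = 0.8063
FA = 9/80 = 0.1125
z(H) = z(0.8063) = 0.864
z(FA) = z(0.1125) = -1.213
d' = z(H) − z(FA) = 0.864 − (-1.213) = 2.077

d′ = 2.08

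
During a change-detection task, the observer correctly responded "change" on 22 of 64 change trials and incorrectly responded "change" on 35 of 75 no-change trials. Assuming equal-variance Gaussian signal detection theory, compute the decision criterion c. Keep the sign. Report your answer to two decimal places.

c = 0.24

H = 22/64 = 0.3438
FA = 35/75 = 0.4667
Φ⁻¹(H) = Φ⁻¹(0.3438) = -0.402
Φ⁻¹(FA) = Φ⁻¹(0.4667) = -0.084
c = −½·[z(H) + z(FA)] = −0.5 × (-0.402 + (-0.084)) = 0.243
c > 0: the observer has a conservative response bias.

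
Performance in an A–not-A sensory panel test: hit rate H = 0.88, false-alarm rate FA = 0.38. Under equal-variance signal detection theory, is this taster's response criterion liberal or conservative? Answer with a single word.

z(H) = 1.175, z(FA) = -0.305
c = −½·(z(H) + z(FA)) = -0.435
c < 0 → liberal criterion (biased toward responding “yes”).

liberal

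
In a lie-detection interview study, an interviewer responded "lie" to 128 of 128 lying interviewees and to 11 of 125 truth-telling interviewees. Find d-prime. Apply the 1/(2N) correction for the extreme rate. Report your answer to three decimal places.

d-prime = 4.013

The hit rate is 128/128 = 1, so apply the 1/(2N) correction: H → 1 − 1/(2·128) = 0.99609.
z(H) = z(0.99609) = 2.6597
z(FA) = z(0.08800) = -1.3532
d' = 2.6597 − (-1.3532) = 4.0129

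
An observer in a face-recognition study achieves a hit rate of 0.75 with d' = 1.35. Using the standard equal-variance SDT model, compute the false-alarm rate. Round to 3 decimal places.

z(hit rate) = z(0.75) = 0.6745
z(FA) = z(H) − d' = 0.6745 − 1.35 = -0.6755
false-alarm rate = Φ(-0.6755) = 0.2497

false-alarm rate = 0.250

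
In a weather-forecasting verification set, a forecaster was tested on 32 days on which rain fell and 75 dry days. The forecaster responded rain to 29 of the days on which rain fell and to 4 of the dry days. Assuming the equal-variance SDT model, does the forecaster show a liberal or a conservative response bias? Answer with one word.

conservative

z(H) = 1.318, z(FA) = -1.613
c = −½·(z(H) + z(FA)) = 0.1475
c > 0 → conservative criterion (biased toward responding “no”).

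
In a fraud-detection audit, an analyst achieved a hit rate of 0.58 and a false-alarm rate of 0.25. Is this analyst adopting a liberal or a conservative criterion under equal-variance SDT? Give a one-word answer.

conservative

z(H) = 0.202, z(FA) = -0.674
c = −½·(z(H) + z(FA)) = 0.236
c > 0 → conservative criterion (biased toward responding “no”).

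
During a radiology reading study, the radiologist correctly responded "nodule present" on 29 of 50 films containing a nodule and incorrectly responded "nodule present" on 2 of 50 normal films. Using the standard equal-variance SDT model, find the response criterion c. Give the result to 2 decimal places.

H = 29/50 = 0.5800
FA = 2/50 = 0.0400
Φ⁻¹(0.5800) = 0.202, Φ⁻¹(0.0400) = -1.751
c = −½·[z(H) + z(FA)] = −0.5 × (0.202 + (-1.751)) = 0.7745
c > 0: the radiologist has a conservative response bias.

c = 0.77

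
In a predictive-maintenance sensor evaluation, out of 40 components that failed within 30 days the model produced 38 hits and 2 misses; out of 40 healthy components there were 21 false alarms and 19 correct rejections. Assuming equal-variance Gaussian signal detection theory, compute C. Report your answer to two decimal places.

C = -0.85

H = 38/40 = 0.9500
FA = 21/40 = 0.5250
z(H) = z(0.9500) = 1.6449
z(FA) = z(0.5250) = 0.0627
c = −½·[z(H) + z(FA)] = −0.5 × (1.6449 + 0.0627) = -0.8538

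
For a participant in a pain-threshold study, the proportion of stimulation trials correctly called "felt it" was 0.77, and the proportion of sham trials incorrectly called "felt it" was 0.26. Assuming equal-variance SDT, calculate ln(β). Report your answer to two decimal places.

ln β = -0.07

z(0.77) = 0.739, z(0.26) = -0.643
ln β = −½·[z(H)² − z(FA)²] = −0.5 × (0.546 − 0.413) = -0.0665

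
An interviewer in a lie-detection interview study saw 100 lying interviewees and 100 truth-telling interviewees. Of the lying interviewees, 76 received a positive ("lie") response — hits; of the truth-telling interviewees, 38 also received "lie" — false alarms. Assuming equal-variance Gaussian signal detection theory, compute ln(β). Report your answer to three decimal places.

ln β = -0.203

H = 76/100 = 0.7600
FA = 38/100 = 0.3800
Φ⁻¹(H) = 0.7063
Φ⁻¹(FA) = -0.3055
ln β = −½·[z(H)² − z(FA)²] = −0.5 × (0.4989 − 0.0933) = -0.2028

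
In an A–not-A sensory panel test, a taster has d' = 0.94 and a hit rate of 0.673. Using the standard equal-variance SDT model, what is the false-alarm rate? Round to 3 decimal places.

false-alarm rate = 0.311

z(hit rate) = z(0.673) = 0.4482
z(FA) = z(H) − d' = 0.4482 − 0.94 = -0.4918
false-alarm rate = Φ(-0.4918) = 0.3114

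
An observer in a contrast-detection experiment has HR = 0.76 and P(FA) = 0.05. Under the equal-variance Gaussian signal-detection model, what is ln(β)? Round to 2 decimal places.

z(H) = z(0.76) = 0.706
z(FA) = z(0.05) = -1.645
ln β = −½·[z(H)² − z(FA)²] = −0.5 × (0.498 − 2.706) = 1.104

ln β = 1.10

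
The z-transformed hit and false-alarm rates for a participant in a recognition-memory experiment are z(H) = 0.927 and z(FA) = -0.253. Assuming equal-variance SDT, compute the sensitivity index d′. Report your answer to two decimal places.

d′ = 1.18

d' = z(H) − z(FA) = 0.927 − (-0.253) = 1.180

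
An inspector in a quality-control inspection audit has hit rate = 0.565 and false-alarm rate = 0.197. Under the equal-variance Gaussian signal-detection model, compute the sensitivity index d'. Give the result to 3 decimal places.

Φ⁻¹(0.565) = 0.1637, Φ⁻¹(0.197) = -0.8524
d' = z(H) − z(FA) = 0.1637 − (-0.8524) = 1.0161

d' = 1.016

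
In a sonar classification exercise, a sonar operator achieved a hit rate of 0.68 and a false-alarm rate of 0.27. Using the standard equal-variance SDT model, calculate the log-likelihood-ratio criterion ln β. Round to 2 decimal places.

z(H) = 0.468
z(FA) = -0.613
ln β = −½·[z(H)² − z(FA)²] = −0.5 × (0.219 − 0.376) = 0.0785

ln β = 0.08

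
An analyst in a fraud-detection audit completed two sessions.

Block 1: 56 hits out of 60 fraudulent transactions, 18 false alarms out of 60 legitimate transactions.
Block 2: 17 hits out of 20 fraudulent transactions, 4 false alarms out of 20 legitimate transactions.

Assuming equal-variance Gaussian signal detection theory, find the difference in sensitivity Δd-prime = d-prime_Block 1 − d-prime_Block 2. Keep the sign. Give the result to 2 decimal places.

Δd-prime = 0.15

Block 1: z(0.9333) = 1.501, z(0.3000) = -0.524, d' = 2.025
Block 2: z(0.8500) = 1.036, z(0.2000) = -0.842, d' = 1.878
Δd' = d'_Block 1 − d'_Block 2 = 2.025 − 1.878 = 0.147
Block 1 has the higher sensitivity.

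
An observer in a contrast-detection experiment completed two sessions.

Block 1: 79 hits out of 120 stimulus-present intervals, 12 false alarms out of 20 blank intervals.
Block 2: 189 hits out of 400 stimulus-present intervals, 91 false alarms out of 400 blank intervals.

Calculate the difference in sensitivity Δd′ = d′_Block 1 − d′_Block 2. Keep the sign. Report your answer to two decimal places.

Block 1: z(0.6583) = 0.408, z(0.6000) = 0.253, d' = 0.155
Block 2: z(0.4725) = -0.069, z(0.2275) = -0.747, d' = 0.678
Δd' = d'_Block 1 − d'_Block 2 = 0.155 − 0.678 = -0.523
Block 2 has the higher sensitivity.

Δd′ = -0.52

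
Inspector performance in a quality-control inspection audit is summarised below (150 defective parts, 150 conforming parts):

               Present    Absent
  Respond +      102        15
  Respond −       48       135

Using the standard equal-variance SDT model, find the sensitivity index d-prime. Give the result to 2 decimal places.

d-prime = 1.75

H = 102/150 = 0.6800
FA = 15/150 = 0.1000
z(0.6800) = 0.4677, z(0.1000) = -1.2816
d' = z(H) − z(FA) = 0.4677 − (-1.2816) = 1.7493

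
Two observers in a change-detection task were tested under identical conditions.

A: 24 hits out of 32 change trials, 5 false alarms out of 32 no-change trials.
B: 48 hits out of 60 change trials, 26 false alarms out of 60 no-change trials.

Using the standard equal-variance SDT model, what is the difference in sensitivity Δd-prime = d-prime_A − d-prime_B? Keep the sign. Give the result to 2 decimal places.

A: z(0.7500) = 0.674, z(0.1562) = -1.010, d' = 1.684
B: z(0.8000) = 0.842, z(0.4333) = -0.168, d' = 1.010
Δd' = d'_A − d'_B = 1.684 − 1.010 = 0.674
A has the higher sensitivity.

Δd-prime = 0.67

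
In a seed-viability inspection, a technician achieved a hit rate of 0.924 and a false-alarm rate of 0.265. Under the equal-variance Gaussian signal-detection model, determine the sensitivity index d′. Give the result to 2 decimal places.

z(H) = z(0.924) = 1.4325
z(FA) = z(0.265) = -0.6280
d' = z(H) − z(FA) = 1.4325 − (-0.6280) = 2.0605

d′ = 2.06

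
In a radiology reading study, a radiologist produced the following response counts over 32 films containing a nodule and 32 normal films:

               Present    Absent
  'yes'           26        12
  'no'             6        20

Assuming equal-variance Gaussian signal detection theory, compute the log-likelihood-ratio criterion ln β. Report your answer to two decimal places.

ln β = -0.34

H = 26/32 = 0.8125
FA = 12/32 = 0.3750
z(H) = z(0.8125) = 0.887
z(FA) = z(0.3750) = -0.319
ln β = −½·[z(H)² − z(FA)²] = −0.5 × (0.787 − 0.102) = -0.3425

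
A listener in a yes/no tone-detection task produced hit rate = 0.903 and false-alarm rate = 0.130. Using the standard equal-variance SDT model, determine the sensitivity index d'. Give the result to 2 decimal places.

d' = 2.43

z(H) = 1.299
z(FA) = -1.126
d' = z(H) − z(FA) = 1.299 − (-1.126) = 2.425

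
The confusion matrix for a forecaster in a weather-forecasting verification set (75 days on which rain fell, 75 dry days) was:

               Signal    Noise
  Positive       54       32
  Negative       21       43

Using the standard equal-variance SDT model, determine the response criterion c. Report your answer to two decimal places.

H = 54/75 = 0.7200
FA = 32/75 = 0.4267
Φ⁻¹(H) = Φ⁻¹(0.7200) = 0.5828
Φ⁻¹(FA) = Φ⁻¹(0.4267) = -0.1848
c = −½·[z(H) + z(FA)] = −0.5 × (0.5828 + (-0.1848)) = -0.1990

c = -0.20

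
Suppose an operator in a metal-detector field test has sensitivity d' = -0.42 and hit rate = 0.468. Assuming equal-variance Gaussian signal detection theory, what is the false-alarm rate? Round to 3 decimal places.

z(hit rate) = z(0.468) = -0.0803
z(FA) = z(H) − d' = -0.0803 − (-0.42) = 0.3397
false-alarm rate = Φ(0.3397) = 0.6330

false-alarm rate = 0.633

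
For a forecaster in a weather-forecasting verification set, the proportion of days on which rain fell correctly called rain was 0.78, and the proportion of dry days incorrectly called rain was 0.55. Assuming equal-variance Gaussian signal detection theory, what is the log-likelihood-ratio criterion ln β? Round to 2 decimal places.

z(H) = z(0.78) = 0.772
z(FA) = z(0.55) = 0.126
ln β = −½·[z(H)² − z(FA)²] = −0.5 × (0.596 − 0.016) = -0.290

ln β = -0.29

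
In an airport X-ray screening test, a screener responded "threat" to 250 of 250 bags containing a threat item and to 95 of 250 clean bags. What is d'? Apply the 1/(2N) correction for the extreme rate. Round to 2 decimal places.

d' = 3.18

The hit rate is 250/250 = 1, so apply the 1/(2N) correction: H → 1 − 1/(2·250) = 0.99800.
z(H) = z(0.99800) = 2.878
z(FA) = z(0.38000) = -0.305
d' = 2.878 − (-0.305) = 3.183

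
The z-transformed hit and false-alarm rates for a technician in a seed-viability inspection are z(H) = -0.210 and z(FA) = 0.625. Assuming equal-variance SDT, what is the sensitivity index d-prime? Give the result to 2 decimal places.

d' = z(H) − z(FA) = -0.210 − 0.625 = -0.835

d-prime = -0.84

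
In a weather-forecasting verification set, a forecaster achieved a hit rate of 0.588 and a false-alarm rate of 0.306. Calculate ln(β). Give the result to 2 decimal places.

ln β = 0.10

Φ⁻¹(H) = Φ⁻¹(0.588) = 0.222
Φ⁻¹(FA) = Φ⁻¹(0.306) = -0.507
ln β = −½·[z(H)² − z(FA)²] = −0.5 × (0.049 − 0.257) = 0.104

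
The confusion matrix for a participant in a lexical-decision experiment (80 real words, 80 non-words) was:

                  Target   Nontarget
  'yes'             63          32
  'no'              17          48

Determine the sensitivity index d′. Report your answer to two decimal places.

d′ = 1.05

H = 63/80 = 0.7875
FA = 32/80 = 0.4000
Φ⁻¹(0.7875) = 0.798, Φ⁻¹(0.4000) = -0.253
d' = z(H) − z(FA) = 0.798 − (-0.253) = 1.051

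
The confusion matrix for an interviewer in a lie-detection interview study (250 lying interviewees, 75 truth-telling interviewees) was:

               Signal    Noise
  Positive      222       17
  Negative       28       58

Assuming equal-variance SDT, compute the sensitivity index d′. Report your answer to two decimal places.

H = 222/250 = 0.8880
FA = 17/75 = 0.2267
z(0.8880) = 1.216, z(0.2267) = -0.750
d' = z(H) − z(FA) = 1.216 − (-0.750) = 1.966

d′ = 1.97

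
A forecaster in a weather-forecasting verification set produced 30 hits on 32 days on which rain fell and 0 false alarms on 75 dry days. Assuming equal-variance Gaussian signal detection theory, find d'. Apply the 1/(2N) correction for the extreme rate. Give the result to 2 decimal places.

The false-alarm rate is 0/75 = 0, so apply the 1/(2N) correction: FA → 1/(2·75) = 0.00667.
z(H) = z(0.93750) = 1.534
z(FA) = z(0.00667) = -2.475
d' = 1.534 − (-2.475) = 4.009

d' = 4.01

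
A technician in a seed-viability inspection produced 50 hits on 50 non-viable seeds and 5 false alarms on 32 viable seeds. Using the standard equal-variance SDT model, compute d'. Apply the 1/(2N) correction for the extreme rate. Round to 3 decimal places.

The hit rate is 50/50 = 1, so apply the 1/(2N) correction: H → 1 − 1/(2·50) = 0.99000.
z(H) = z(0.99000) = 2.3263
z(FA) = z(0.15625) = -1.0100
d' = 2.3263 − (-1.0100) = 3.3363

d' = 3.336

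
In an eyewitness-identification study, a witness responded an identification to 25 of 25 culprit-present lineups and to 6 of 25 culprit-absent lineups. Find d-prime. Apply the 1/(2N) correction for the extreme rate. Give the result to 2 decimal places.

d-prime = 2.76

The hit rate is 25/25 = 1, so apply the 1/(2N) correction: H → 1 − 1/(2·25) = 0.98000.
z(H) = z(0.98000) = 2.054
z(FA) = z(0.24000) = -0.706
d' = 2.054 − (-0.706) = 2.760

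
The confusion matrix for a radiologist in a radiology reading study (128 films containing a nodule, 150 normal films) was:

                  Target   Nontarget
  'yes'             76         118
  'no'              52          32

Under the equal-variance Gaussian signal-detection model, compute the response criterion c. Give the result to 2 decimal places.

c = -0.52

H = 76/128 = 0.5938
FA = 118/150 = 0.7867
z(0.5938) = 0.237, z(0.7867) = 0.795
c = −½·[z(H) + z(FA)] = −0.5 × (0.237 + 0.795) = -0.516
c < 0: the radiologist has a liberal response bias.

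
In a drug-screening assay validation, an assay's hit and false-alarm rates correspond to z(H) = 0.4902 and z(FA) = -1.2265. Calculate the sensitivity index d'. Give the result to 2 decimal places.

d' = 1.72

d' = z(H) − z(FA) = 0.4902 − (-1.2265) = 1.7167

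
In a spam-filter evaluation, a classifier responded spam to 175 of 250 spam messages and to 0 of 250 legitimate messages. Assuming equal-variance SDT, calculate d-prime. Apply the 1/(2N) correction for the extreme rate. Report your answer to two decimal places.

The false-alarm rate is 0/250 = 0, so apply the 1/(2N) correction: FA → 1/(2·250) = 0.00200.
z(H) = z(0.70000) = 0.524
z(FA) = z(0.00200) = -2.878
d' = 0.524 − (-2.878) = 3.402

d-prime = 3.40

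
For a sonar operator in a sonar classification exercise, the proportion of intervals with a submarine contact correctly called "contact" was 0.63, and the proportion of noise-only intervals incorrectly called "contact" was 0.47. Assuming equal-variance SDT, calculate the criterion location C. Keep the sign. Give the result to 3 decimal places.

z(H) = 0.3319
z(FA) = -0.0753
c = −½·[z(H) + z(FA)] = −0.5 × (0.3319 + (-0.0753)) = -0.1283
c < 0: the sonar operator has a liberal response bias.

C = -0.128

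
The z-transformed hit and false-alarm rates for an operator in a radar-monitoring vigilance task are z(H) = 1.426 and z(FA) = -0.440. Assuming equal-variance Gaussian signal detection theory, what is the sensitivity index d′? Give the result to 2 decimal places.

d′ = 1.87

d' = z(H) − z(FA) = 1.426 − (-0.440) = 1.866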